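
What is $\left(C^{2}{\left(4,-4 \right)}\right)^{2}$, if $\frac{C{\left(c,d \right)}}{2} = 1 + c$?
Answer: $10000$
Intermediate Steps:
$C{\left(c,d \right)} = 2 + 2 c$ ($C{\left(c,d \right)} = 2 \left(1 + c\right) = 2 + 2 c$)
$\left(C^{2}{\left(4,-4 \right)}\right)^{2} = \left(\left(2 + 2 \cdot 4\right)^{2}\right)^{2} = \left(\left(2 + 8\right)^{2}\right)^{2} = \left(10^{2}\right)^{2} = 100^{2} = 10000$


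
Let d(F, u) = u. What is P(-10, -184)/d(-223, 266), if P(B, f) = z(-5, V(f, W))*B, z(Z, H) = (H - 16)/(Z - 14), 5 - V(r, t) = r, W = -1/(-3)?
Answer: 865/2527 ≈ 0.34230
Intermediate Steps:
W = ⅓ (W = -1*(-⅓) = ⅓ ≈ 0.33333)
V(r, t) = 5 - r
z(Z, H) = (-16 + H)/(-14 + Z)
P(B, f) = B*(11/19 + f/19) (P(B, f) = ((-16 + (5 - f))/(-14 - 5))*B = ((-11 - f)/(-19))*B = (-(-11 - f)/19)*B = (11/19 + f/19)*B = B*(11/19 + f/19))
P(-10, -184)/d(-223, 266) = ((1/19)*(-10)*(11 - 184))/266 = ((1/19)*(-10)*(-173))*(1/266) = (1730/19)*(1/266) = 865/2527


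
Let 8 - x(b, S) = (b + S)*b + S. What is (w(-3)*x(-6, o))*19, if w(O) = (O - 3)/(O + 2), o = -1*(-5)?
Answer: -342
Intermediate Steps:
o = 5
w(O) = (-3 + O)/(2 + O)
x(b, S) = 8 - S - b*(S + b) (x(b, S) = 8 - ((b + S)*b + S) = 8 - ((S + b)*b + S) = 8 - (b*(S + b) + S) = 8 - (S + b*(S + b)) = 8 + (-S - b*(S + b)) = 8 - S - b*(S + b))
(w(-3)*x(-6, o))*19 = (((-3 - 3)/(2 - 3))*(8 - 1*5 - 1*(-6)² - 1*5*(-6)))*19 = ((-6/(-1))*(8 - 5 - 1*36 + 30))*19 = ((-1*(-6))*(8 - 5 - 36 + 30))*19 = (6*(-3))*19 = -18*19 = -342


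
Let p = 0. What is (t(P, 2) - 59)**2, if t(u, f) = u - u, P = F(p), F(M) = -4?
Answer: 3481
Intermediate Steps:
P = -4
t(u, f) = 0
(t(P, 2) - 59)**2 = (0 - 59)**2 = (-59)**2 = 3481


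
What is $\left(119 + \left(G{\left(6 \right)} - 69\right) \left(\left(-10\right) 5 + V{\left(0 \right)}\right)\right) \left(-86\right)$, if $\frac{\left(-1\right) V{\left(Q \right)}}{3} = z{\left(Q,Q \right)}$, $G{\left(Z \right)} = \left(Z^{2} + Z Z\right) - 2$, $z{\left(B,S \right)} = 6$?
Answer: $-4386$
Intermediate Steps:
$G{\left(Z \right)} = -2 + 2 Z^{2}$ ($G{\left(Z \right)} = \left(Z^{2} + Z^{2}\right) - 2 = 2 Z^{2} - 2 = -2 + 2 Z^{2}$)
$V{\left(Q \right)} = -18$ ($V{\left(Q \right)} = \left(-3\right) 6 = -18$)
$\left(119 + \left(G{\left(6 \right)} - 69\right) \left(\left(-10\right) 5 + V{\left(0 \right)}\right)\right) \left(-86\right) = \left(119 + \left(\left(-2 + 2 \cdot 6^{2}\right) - 69\right) \left(\left(-10\right) 5 - 18\right)\right) \left(-86\right) = \left(119 + \left(\left(-2 + 2 \cdot 36\right) - 69\right) \left(-50 - 18\right)\right) \left(-86\right) = \left(119 + \left(\left(-2 + 72\right) - 69\right) \left(-68\right)\right) \left(-86\right) = \left(119 + \left(70 - 69\right) \left(-68\right)\right) \left(-86\right) = \left(119 + 1 \left(-68\right)\right) \left(-86\right) = \left(119 - 68\right) \left(-86\right) = 51 \left(-86\right) = -4386$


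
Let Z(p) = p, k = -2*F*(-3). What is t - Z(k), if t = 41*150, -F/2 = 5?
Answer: 6210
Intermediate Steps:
F = -10 (F = -2*5 = -10)
k = -60 (k = -2*(-10)*(-3) = 20*(-3) = -60)
t = 6150
t - Z(k) = 6150 - 1*(-60) = 6150 + 60 = 6210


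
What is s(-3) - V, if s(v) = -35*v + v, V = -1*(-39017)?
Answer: -38915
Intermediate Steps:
V = 39017
s(v) = -34*v
s(-3) - V = -34*(-3) - 1*39017 = 102 - 39017 = -38915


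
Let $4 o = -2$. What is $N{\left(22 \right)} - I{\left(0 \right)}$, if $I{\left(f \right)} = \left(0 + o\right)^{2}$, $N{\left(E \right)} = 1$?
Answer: $\frac{3}{4} \approx 0.75$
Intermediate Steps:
$o = - \frac{1}{2}$ ($o = \frac{1}{4} \left(-2\right) = - \frac{1}{2} \approx -0.5$)
$I{\left(f \right)} = \frac{1}{4}$ ($I{\left(f \right)} = \left(0 - \frac{1}{2}\right)^{2} = \left(- \frac{1}{2}\right)^{2} = \frac{1}{4}$)
$N{\left(22 \right)} - I{\left(0 \right)} = 1 - \frac{1}{4} = \frac{3}{4}$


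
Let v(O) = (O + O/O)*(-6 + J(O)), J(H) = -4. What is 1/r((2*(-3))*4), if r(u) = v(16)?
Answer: -1/170 ≈ -0.0058824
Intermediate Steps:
v(O) = -10 - 10*O (v(O) = (O + O/O)*(-6 - 4) = (O + 1)*(-10) = (1 + O)*(-10) = -10 - 10*O)
r(u) = -170 (r(u) = -10 - 10*16 = -10 - 160 = -170)
1/r((2*(-3))*4) = 1/(-170) = -1/170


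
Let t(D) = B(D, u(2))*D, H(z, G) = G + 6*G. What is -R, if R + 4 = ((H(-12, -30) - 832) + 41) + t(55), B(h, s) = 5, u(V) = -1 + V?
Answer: 730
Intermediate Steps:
H(z, G) = 7*G
t(D) = 5*D
R = -730 (R = -4 + (((7*(-30) - 832) + 41) + 5*55) = -4 + (((-210 - 832) + 41) + 275) = -4 + ((-1042 + 41) + 275) = -4 + (-1001 + 275) = -4 - 726 = -730)
-R = -1*(-730) = 730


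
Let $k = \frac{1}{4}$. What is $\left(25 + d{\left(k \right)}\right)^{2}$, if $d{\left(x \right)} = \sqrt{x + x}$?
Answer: $\frac{\left(50 + \sqrt{2}\right)^{2}}{4} \approx 660.86$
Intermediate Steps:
$k = \frac{1}{4} \approx 0.25$
$d{\left(x \right)} = \sqrt{2} \sqrt{x}$ ($d{\left(x \right)} = \sqrt{2 x} = \sqrt{2} \sqrt{x}$)
$\left(25 + d{\left(k \right)}\right)^{2} = \left(25 + \frac{\sqrt{2}}{2}\right)^{2}$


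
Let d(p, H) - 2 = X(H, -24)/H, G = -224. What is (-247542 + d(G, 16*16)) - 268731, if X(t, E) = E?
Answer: -16520675/32 ≈ -5.1627e+5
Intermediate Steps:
d(p, H) = 2 - 24/H
(-247542 + d(G, 16*16)) - 268731 = (-247542 + (2 - 24/(16*16))) - 268731 = (-247542 + (2 - 24/256)) - 268731 = (-247542 + (2 - 24*1/256)) - 268731 = (-247542 + (2 - 3/32)) - 268731 = (-247542 + 61/32) - 268731 = -7921283/32 - 268731 = -16520675/32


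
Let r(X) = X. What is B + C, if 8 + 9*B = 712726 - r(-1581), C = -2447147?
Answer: -21310024/9 ≈ -2.3678e+6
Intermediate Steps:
B = 714299/9 (B = -8/9 + (712726 - 1*(-1581))/9 = -8/9 + (712726 + 1581)/9 = -8/9 + (1/9)*714307 = -8/9 + 714307/9 = 714299/9 ≈ 79367.)
B + C = 714299/9 - 2447147 = -21310024/9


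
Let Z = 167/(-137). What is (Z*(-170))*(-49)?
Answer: -1391110/137 ≈ -10154.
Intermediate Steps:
Z = -167/137 (Z = 167*(-1/137) = -167/137 ≈ -1.2190)
(Z*(-170))*(-49) = -167/137*(-170)*(-49) = (28390/137)*(-49) = -1391110/137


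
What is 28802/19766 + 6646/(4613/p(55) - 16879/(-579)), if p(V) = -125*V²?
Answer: 7236006603335449/31525292234542 ≈ 229.53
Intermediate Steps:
28802/19766 + 6646/(4613/p(55) - 16879/(-579)) = 28802/19766 + 6646/(4613/((-125*55²)) - 16879/(-579)) = 28802*(1/19766) + 6646/(4613/((-125*3025)) - 16879*(-1/579)) = 14401/9883 + 6646/(4613/(-378125) + 16879/579) = 14401/9883 + 6646/(4613*(-1/378125) + 16879/579) = 14401/9883 + 6646/(-4613/378125 + 16879/579) = 14401/9883 + 6646/(6379700948/218934375) = 14401/9883 + 6646*(218934375/6379700948) = 14401/9883 + 727518928125/3189850474 = 7236006603335449/31525292234542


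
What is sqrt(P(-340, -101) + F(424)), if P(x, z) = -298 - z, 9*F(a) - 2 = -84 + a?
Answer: I*sqrt(159) ≈ 12.61*I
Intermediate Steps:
F(a) = -82/9 + a/9 (F(a) = 2/9 + (-84 + a)/9 = 2/9 + (-28/3 + a/9) = -82/9 + a/9)
sqrt(P(-340, -101) + F(424)) = sqrt((-298 - 1*(-101)) + (-82/9 + (1/9)*424)) = sqrt((-298 + 101) + (-82/9 + 424/9)) = sqrt(-197 + 38) = sqrt(-159) = I*sqrt(159)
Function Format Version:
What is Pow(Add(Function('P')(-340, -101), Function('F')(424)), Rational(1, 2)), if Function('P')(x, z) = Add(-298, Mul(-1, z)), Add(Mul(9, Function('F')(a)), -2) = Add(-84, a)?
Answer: Mul(I, Pow(159, Rational(1, 2))) ≈ Mul(12.610, I)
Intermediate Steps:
Function('F')(a) = Add(Rational(-82, 9), Mul(Rational(1, 9), a)) (Function('F')(a) = Add(Rational(2, 9), Mul(Rational(1, 9), Add(-84, a))) = Add(Rational(2, 9), Add(Rational(-28, 3), Mul(Rational(1, 9), a))) = Add(Rational(-82, 9), Mul(Rational(1, 9), a)))
Pow(Add(Function('P')(-340, -101), Function('F')(424)), Rational(1, 2)) = Pow(Add(Add(-298, Mul(-1, -101)), Add(Rational(-82, 9), Mul(Rational(1, 9), 424))), Rational(1, 2)) = Pow(Add(Add(-298, 101), Add(Rational(-82, 9), Rational(424, 9))), Rational(1, 2)) = Pow(Add(-197, 38), Rational(1, 2)) = Pow(-159, Rational(1, 2)) = Mul(I, Pow(159, Rational(1, 2)))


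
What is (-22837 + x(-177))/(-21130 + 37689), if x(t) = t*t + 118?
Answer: 8610/16559 ≈ 0.51996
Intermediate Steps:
x(t) = 118 + t**2 (x(t) = t**2 + 118 = 118 + t**2)
(-22837 + x(-177))/(-21130 + 37689) = (-22837 + (118 + (-177)**2))/(-21130 + 37689) = (-22837 + (118 + 31329))/16559 = (-22837 + 31447)*(1/16559) = 8610*(1/16559) = 8610/16559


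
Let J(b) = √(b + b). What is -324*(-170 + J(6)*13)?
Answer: 55080 - 8424*√3 ≈ 40489.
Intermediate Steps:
J(b) = √2*√b (J(b) = √(2*b) = √2*√b)
-324*(-170 + J(6)*13) = -324*(-170 + (√2*√6)*13) = -324*(-170 + (2*√3)*13) = -324*(-170 + 26*√3) = 55080 - 8424*√3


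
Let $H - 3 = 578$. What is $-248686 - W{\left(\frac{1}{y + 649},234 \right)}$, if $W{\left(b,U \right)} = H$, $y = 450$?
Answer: $-249267$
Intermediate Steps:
$H = 581$ ($H = 3 + 578 = 581$)
$W{\left(b,U \right)} = 581$
$-248686 - W{\left(\frac{1}{y + 649},234 \right)} = -248686 - 581 = -249267$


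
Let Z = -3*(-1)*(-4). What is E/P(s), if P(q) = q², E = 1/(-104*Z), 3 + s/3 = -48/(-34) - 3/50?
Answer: 180625/5511545208 ≈ 3.2772e-5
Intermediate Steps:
Z = -12 (Z = 3*(-4) = -12)
s = -4203/850 (s = -9 + 3*(-48/(-34) - 3/50) = -9 + 3*(-48*(-1/34) - 3*1/50) = -9 + 3*(24/17 - 3/50) = -9 + 3*(1149/850) = -9 + 3447/850 = -4203/850 ≈ -4.9447)
E = 1/1248 (E = 1/(-104*(-12)) = 1/1248 ≈ 0.00080128)
E/P(s) = 1/(1248*((-4203/850)²)) = 1/(1248*(17665209/722500)) = (1/1248)*(722500/17665209) = 180625/5511545208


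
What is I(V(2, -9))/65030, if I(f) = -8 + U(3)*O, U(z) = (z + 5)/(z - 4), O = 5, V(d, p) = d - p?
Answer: -24/32515 ≈ -0.00073812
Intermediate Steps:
U(z) = (5 + z)/(-4 + z)
I(f) = -48 (I(f) = -8 + ((5 + 3)/(-4 + 3))*5 = -8 + (8/(-1))*5 = -8 - 1*8*5 = -8 - 8*5 = -8 - 40 = -48)
I(V(2, -9))/65030 = -48/65030 = -48*1/65030 = -24/32515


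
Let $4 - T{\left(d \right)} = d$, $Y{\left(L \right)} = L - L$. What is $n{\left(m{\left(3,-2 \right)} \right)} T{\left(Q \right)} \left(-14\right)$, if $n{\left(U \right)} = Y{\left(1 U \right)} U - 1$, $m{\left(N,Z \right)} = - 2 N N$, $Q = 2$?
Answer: $28$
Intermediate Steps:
$Y{\left(L \right)} = 0$
$T{\left(d \right)} = 4 - d$
$m{\left(N,Z \right)} = - 2 N^{2}$
$n{\left(U \right)} = -1$ ($n{\left(U \right)} = 0 U - 1 = 0 - 1 = -1$)
$n{\left(m{\left(3,-2 \right)} \right)} T{\left(Q \right)} \left(-14\right) = - (4 - 2) \left(-14\right) = \left(-1\right) 2 \left(-14\right) = \left(-2\right) \left(-14\right) = 28$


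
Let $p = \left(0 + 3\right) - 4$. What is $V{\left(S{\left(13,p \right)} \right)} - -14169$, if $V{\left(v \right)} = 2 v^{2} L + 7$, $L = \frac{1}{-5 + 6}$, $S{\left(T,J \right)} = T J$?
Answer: $14514$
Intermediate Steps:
$p = -1$ ($p = 3 - 4 = -1$)
$S{\left(T,J \right)} = J T$
$L = 1$ ($L = 1^{-1} = 1$)
$V{\left(v \right)} = 7 + 2 v^{2}$ ($V{\left(v \right)} = 2 v^{2} \cdot 1 + 7 = 2 v^{2} + 7 = 7 + 2 v^{2}$)
$V{\left(S{\left(13,p \right)} \right)} - -14169 = \left(7 + 2 \left(\left(-1\right) 13\right)^{2}\right) - -14169 = \left(7 + 2 \left(-13\right)^{2}\right) + 14169 = \left(7 + 2 \cdot 169\right) + 14169 = \left(7 + 338\right) + 14169 = 345 + 14169 = 14514$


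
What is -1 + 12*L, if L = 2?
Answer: 23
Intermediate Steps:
-1 + 12*L = -1 + 12*2 = -1 + 24 = 23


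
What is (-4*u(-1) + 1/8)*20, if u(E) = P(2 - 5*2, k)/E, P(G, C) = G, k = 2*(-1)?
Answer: -1275/2 ≈ -637.50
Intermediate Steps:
k = -2
u(E) = -8/E (u(E) = (2 - 5*2)/E = (2 - 10)/E = -8/E)
(-4*u(-1) + 1/8)*20 = (-(-32)/(-1) + 1/8)*20 = (-(-32)*(-1) + ⅛)*20 = (-4*8 + ⅛)*20 = (-32 + ⅛)*20 = -255/8*20 = -1275/2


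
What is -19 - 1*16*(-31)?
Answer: 477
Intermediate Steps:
-19 - 1*16*(-31) = -19 - 16*(-31) = -19 + 496 = 477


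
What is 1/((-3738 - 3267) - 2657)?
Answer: -1/9662 ≈ -0.00010350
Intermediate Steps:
1/((-3738 - 3267) - 2657) = 1/(-7005 - 2657) = 1/(-9662) = -1/9662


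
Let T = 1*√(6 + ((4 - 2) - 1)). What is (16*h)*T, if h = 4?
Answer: 64*√7 ≈ 169.33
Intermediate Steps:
T = √7 (T = 1*√(6 + (2 - 1)) = 1*√(6 + 1) = 1*√7 = √7 ≈ 2.6458)
(16*h)*T = (16*4)*√7 = 64*√7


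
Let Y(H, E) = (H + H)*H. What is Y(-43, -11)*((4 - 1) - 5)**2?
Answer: 14792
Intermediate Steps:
Y(H, E) = 2*H**2 (Y(H, E) = (2*H)*H = 2*H**2)
Y(-43, -11)*((4 - 1) - 5)**2 = (2*(-43)**2)*((4 - 1) - 5)**2 = (2*1849)*(3 - 5)**2 = 3698*(-2)**2 = 3698*4 = 14792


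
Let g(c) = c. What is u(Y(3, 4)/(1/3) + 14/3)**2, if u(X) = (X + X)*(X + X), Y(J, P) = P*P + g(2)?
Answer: 15352201216/81 ≈ 1.8953e+8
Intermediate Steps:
Y(J, P) = 2 + P**2 (Y(J, P) = P*P + 2 = P**2 + 2 = 2 + P**2)
u(X) = 4*X**2 (u(X) = (2*X)*(2*X) = 4*X**2)
u(Y(3, 4)/(1/3) + 14/3)**2 = (4*((2 + 4**2)/(1/3) + 14/3)**2)**2 = (4*((2 + 16)/(1/3) + 14*(1/3))**2)**2 = (4*(18*3 + 14/3)**2)**2 = (4*(54 + 14/3)**2)**2 = (4*(176/3)**2)**2 = (4*(30976/9))**2 = (123904/9)**2 = 15352201216/81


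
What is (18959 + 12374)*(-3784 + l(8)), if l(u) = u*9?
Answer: -116308096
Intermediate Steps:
l(u) = 9*u
(18959 + 12374)*(-3784 + l(8)) = (18959 + 12374)*(-3784 + 9*8) = 31333*(-3784 + 72) = 31333*(-3712) = -116308096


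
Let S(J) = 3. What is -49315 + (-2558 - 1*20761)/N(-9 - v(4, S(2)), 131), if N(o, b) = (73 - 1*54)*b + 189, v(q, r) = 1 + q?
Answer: -132088889/2678 ≈ -49324.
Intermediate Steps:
N(o, b) = 189 + 19*b (N(o, b) = (73 - 54)*b + 189 = 19*b + 189 = 189 + 19*b)
-49315 + (-2558 - 1*20761)/N(-9 - v(4, S(2)), 131) = -49315 + (-2558 - 1*20761)/(189 + 19*131) = -49315 + (-2558 - 20761)/(189 + 2489) = -49315 - 23319/2678 = -132088889/2678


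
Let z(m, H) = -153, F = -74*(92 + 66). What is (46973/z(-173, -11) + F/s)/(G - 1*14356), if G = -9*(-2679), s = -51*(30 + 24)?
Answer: -416911/13432635 ≈ -0.031037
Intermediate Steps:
s = -2754 (s = -51*54 = -2754)
F = -11692 (F = -74*158 = -11692)
G = 24111
(46973/z(-173, -11) + F/s)/(G - 1*14356) = (46973/(-153) - 11692/(-2754))/(24111 - 1*14356) = (46973*(-1/153) - 11692*(-1/2754))/(24111 - 14356) = (-46973/153 + 5846/1377)/9755 = -416911/1377*1/9755 = -416911/13432635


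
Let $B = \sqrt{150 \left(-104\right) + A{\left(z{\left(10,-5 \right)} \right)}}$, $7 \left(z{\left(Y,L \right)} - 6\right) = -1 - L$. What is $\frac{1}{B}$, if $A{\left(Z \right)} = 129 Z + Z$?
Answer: $- \frac{i \sqrt{180635}}{51610} \approx - 0.0082351 i$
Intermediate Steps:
$z{\left(Y,L \right)} = \frac{41}{7} - \frac{L}{7}$ ($z{\left(Y,L \right)} = 6 + \frac{-1 - L}{7} = 6 - \left(\frac{1}{7} + \frac{L}{7}\right) = \frac{41}{7} - \frac{L}{7}$)
$A{\left(Z \right)} = 130 Z$
$B = \frac{2 i \sqrt{180635}}{7}$ ($B = \sqrt{150 \left(-104\right) + 130 \left(\frac{41}{7} - - \frac{5}{7}\right)} = \sqrt{-15600 + 130 \left(\frac{41}{7} + \frac{5}{7}\right)} = \sqrt{-15600 + 130 \cdot \frac{46}{7}} = \sqrt{-15600 + \frac{5980}{7}} = \sqrt{- \frac{103220}{7}} = \frac{2 i \sqrt{180635}}{7} \approx 121.43 i$)
$\frac{1}{B} = \frac{1}{\frac{2}{7} i \sqrt{180635}} = - \frac{i \sqrt{180635}}{51610}$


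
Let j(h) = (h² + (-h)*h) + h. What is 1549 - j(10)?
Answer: 1539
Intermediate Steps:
j(h) = h (j(h) = (h² - h²) + h = 0 + h = h)
1549 - j(10) = 1549 - 1*10 = 1549 - 10 = 1539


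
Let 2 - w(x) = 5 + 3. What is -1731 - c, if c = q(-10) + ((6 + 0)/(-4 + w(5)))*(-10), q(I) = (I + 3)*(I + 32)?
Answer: -1583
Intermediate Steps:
w(x) = -6 (w(x) = 2 - (5 + 3) = 2 - 1*8 = 2 - 8 = -6)
q(I) = (3 + I)*(32 + I)
c = -148 (c = (96 + (-10)² + 35*(-10)) + ((6 + 0)/(-4 - 6))*(-10) = (96 + 100 - 350) + (6/(-10))*(-10) = -154 + (6*(-⅒))*(-10) = -154 - ⅗*(-10) = -154 + 6 = -148)
-1731 - c = -1731 - 1*(-148) = -1731 + 148 = -1583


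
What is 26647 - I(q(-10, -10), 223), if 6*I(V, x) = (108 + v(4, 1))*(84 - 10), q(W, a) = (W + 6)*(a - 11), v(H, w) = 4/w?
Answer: 75797/3 ≈ 25266.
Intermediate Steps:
q(W, a) = (-11 + a)*(6 + W) (q(W, a) = (6 + W)*(-11 + a) = (-11 + a)*(6 + W))
I(V, x) = 4144/3 (I(V, x) = ((108 + 4/1)*(84 - 10))/6 = ((108 + 4*1)*74)/6 = ((108 + 4)*74)/6 = (112*74)/6 = (⅙)*8288 = 4144/3)
26647 - I(q(-10, -10), 223) = 26647 - 1*4144/3 = 26647 - 4144/3 = 75797/3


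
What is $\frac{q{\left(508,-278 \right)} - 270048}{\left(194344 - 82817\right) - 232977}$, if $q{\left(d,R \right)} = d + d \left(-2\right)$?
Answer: $\frac{135278}{60725} \approx 2.2277$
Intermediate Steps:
$q{\left(d,R \right)} = - d$ ($q{\left(d,R \right)} = d - 2 d = - d$)
$\frac{q{\left(508,-278 \right)} - 270048}{\left(194344 - 82817\right) - 232977} = \frac{\left(-1\right) 508 - 270048}{\left(194344 - 82817\right) - 232977} = \frac{-508 - 270048}{\left(194344 - 82817\right) - 232977} = - \frac{270556}{111527 - 232977} = - \frac{270556}{-121450} = \left(-270556\right) \left(- \frac{1}{121450}\right) = \frac{135278}{60725}$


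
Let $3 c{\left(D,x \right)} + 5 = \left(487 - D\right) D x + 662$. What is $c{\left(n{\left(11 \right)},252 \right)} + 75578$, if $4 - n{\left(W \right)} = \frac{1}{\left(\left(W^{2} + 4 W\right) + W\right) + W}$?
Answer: $\frac{8318070149}{34969} \approx 2.3787 \cdot 10^{5}$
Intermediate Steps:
$n{\left(W \right)} = 4 - \frac{1}{W^{2} + 6 W}$ ($n{\left(W \right)} = 4 - \frac{1}{\left(\left(W^{2} + 4 W\right) + W\right) + W} = 4 - \frac{1}{\left(W^{2} + 5 W\right) + W} = 4 - \frac{1}{W^{2} + 6 W}$)
$c{\left(D,x \right)} = 219 + \frac{D x \left(487 - D\right)}{3}$ ($c{\left(D,x \right)} = - \frac{5}{3} + \frac{\left(487 - D\right) D x + 662}{3} = - \frac{5}{3} + \frac{D \left(487 - D\right) x + 662}{3} = - \frac{5}{3} + \frac{D x \left(487 - D\right) + 662}{3} = - \frac{5}{3} + \frac{662 + D x \left(487 - D\right)}{3} = - \frac{5}{3} + \left(\frac{662}{3} + \frac{D x \left(487 - D\right)}{3}\right) = 219 + \frac{D x \left(487 - D\right)}{3}$)
$c{\left(n{\left(11 \right)},252 \right)} + 75578 = \left(219 - 84 \left(\frac{-1 + 4 \cdot 11^{2} + 24 \cdot 11}{11 \left(6 + 11\right)}\right)^{2} + \frac{487}{3} \frac{-1 + 4 \cdot 11^{2} + 24 \cdot 11}{11 \left(6 + 11\right)} 252\right) + 75578 = \left(219 - 84 \left(\frac{-1 + 4 \cdot 121 + 264}{11 \cdot 17}\right)^{2} + \frac{487}{3} \frac{-1 + 4 \cdot 121 + 264}{11 \cdot 17} \cdot 252\right) + 75578 = \left(219 - 84 \left(\frac{1}{11} \cdot \frac{1}{17} \left(-1 + 484 + 264\right)\right)^{2} + \frac{487}{3} \cdot \frac{1}{11} \cdot \frac{1}{17} \left(-1 + 484 + 264\right) 252\right) + 75578 = \left(219 - 84 \left(\frac{1}{11} \cdot \frac{1}{17} \cdot 747\right)^{2} + \frac{487}{3} \cdot \frac{1}{11} \cdot \frac{1}{17} \cdot 747 \cdot 252\right) + 75578 = \left(219 - 84 \left(\frac{747}{187}\right)^{2} + \frac{487}{3} \cdot \frac{747}{187} \cdot 252\right) + 75578 = \left(219 - 84 \cdot \frac{558009}{34969} + \frac{30558276}{187}\right) + 75578 = \left(219 - \frac{46872756}{34969} + \frac{30558276}{187}\right) + 75578 = \frac{5675183067}{34969} + 75578 = \frac{8318070149}{34969}$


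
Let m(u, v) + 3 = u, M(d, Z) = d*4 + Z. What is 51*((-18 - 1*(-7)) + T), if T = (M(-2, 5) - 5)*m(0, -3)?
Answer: 663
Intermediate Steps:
M(d, Z) = Z + 4*d (M(d, Z) = 4*d + Z = Z + 4*d)
m(u, v) = -3 + u
T = 24 (T = ((5 + 4*(-2)) - 5)*(-3 + 0) = ((5 - 8) - 5)*(-3) = (-3 - 5)*(-3) = -8*(-3) = 24)
51*((-18 - 1*(-7)) + T) = 51*((-18 - 1*(-7)) + 24) = 51*((-18 + 7) + 24) = 51*(-11 + 24) = 51*13 = 663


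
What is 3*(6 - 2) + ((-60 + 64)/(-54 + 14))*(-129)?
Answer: 249/10 ≈ 24.900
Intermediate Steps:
3*(6 - 2) + ((-60 + 64)/(-54 + 14))*(-129) = 3*4 + (4/(-40))*(-129) = 12 + (4*(-1/40))*(-129) = 12 - 1/10*(-129) = 12 + 129/10 = 249/10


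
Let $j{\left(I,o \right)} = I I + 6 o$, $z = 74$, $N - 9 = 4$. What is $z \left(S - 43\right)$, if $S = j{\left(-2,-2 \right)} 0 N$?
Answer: $-3182$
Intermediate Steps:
$N = 13$ ($N = 9 + 4 = 13$)
$j{\left(I,o \right)} = I^{2} + 6 o$
$S = 0$ ($S = \left(\left(-2\right)^{2} + 6 \left(-2\right)\right) 0 \cdot 13 = \left(4 - 12\right) 0 \cdot 13 = \left(-8\right) 0 \cdot 13 = 0 \cdot 13 = 0$)
$z \left(S - 43\right) = 74 \left(0 - 43\right) = 74 \left(-43\right) = -3182$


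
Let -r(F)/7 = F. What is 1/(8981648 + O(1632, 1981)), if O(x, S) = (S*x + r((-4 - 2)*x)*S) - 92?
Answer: 1/148000212 ≈ 6.7567e-9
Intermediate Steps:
r(F) = -7*F
O(x, S) = -92 + 43*S*x (O(x, S) = (S*x + (-7*(-4 - 2)*x)*S) - 92 = (S*x + (-(-42)*x)*S) - 92 = (S*x + (42*x)*S) - 92 = (S*x + 42*S*x) - 92 = 43*S*x - 92 = -92 + 43*S*x)
1/(8981648 + O(1632, 1981)) = 1/(8981648 + (-92 + 43*1981*1632)) = 1/(8981648 + (-92 + 139018656)) = 1/(8981648 + 139018564) = 1/148000212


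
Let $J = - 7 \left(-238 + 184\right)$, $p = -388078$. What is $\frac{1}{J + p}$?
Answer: $- \frac{1}{387700} \approx -2.5793 \cdot 10^{-6}$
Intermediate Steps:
$J = 378$ ($J = \left(-7\right) \left(-54\right) = 378$)
$\frac{1}{J + p} = \frac{1}{378 - 388078} = \frac{1}{-387700} = - \frac{1}{387700}$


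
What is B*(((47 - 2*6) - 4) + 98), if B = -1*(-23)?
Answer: 2967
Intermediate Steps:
B = 23
B*(((47 - 2*6) - 4) + 98) = 23*(((47 - 2*6) - 4) + 98) = 23*(((47 - 12) - 4) + 98) = 23*((35 - 4) + 98) = 23*(31 + 98) = 23*129 = 2967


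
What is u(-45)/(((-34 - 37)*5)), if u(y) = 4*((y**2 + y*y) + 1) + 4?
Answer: -16208/355 ≈ -45.656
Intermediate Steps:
u(y) = 8 + 8*y**2 (u(y) = 4*((y**2 + y**2) + 1) + 4 = 4*(2*y**2 + 1) + 4 = 4*(1 + 2*y**2) + 4 = (4 + 8*y**2) + 4 = 8 + 8*y**2)
u(-45)/(((-34 - 37)*5)) = (8 + 8*(-45)**2)/(((-34 - 37)*5)) = (8 + 8*2025)/((-71*5)) = (8 + 16200)/(-355) = 16208*(-1/355) = -16208/355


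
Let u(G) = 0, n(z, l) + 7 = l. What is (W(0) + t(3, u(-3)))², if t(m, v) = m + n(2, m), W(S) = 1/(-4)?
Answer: 25/16 ≈ 1.5625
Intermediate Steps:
n(z, l) = -7 + l
W(S) = -¼
t(m, v) = -7 + 2*m (t(m, v) = m + (-7 + m) = -7 + 2*m)
(W(0) + t(3, u(-3)))² = (-¼ + (-7 + 2*3))² = (-¼ + (-7 + 6))² = (-¼ - 1)² = (-5/4)² = 25/16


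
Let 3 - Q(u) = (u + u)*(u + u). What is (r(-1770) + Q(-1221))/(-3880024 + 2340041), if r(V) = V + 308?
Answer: 5964823/1539983 ≈ 3.8733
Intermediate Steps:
r(V) = 308 + V
Q(u) = 3 - 4*u² (Q(u) = 3 - (u + u)*(u + u) = 3 - 2*u*2*u = 3 - 4*u²)
(r(-1770) + Q(-1221))/(-3880024 + 2340041) = ((308 - 1770) + (3 - 4*(-1221)²))/(-3880024 + 2340041) = (-1462 + (3 - 4*1490841))/(-1539983) = (-1462 + (3 - 5963364))*(-1/1539983) = (-1462 - 5963361)*(-1/1539983) = -5964823*(-1/1539983) = 5964823/1539983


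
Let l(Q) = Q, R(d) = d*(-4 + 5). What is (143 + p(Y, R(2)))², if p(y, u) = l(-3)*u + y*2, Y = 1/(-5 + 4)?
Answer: 18225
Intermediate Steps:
R(d) = d (R(d) = d*1 = d)
Y = -1 (Y = 1/(-1) = -1)
p(y, u) = -3*u + 2*y (p(y, u) = -3*u + y*2 = -3*u + 2*y)
(143 + p(Y, R(2)))² = (143 + (-3*2 + 2*(-1)))² = (143 + (-6 - 2))² = (143 - 8)² = 135² = 18225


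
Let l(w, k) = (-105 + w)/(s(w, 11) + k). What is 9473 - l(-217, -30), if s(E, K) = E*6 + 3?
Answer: 12589295/1329 ≈ 9472.8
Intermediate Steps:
s(E, K) = 3 + 6*E (s(E, K) = 6*E + 3 = 3 + 6*E)
l(w, k) = (-105 + w)/(3 + k + 6*w) (l(w, k) = (-105 + w)/((3 + 6*w) + k) = (-105 + w)/(3 + k + 6*w))
9473 - l(-217, -30) = 9473 - (-105 - 217)/(3 - 30 + 6*(-217)) = 9473 - (-322)/(3 - 30 - 1302) = 9473 - (-322)/(-1329) = 9473 - (-1)*(-322)/1329 = 9473 - 1*322/1329 = 9473 - 322/1329 = 12589295/1329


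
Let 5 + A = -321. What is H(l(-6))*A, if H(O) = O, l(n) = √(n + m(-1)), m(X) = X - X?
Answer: -326*I*√6 ≈ -798.53*I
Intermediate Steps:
A = -326 (A = -5 - 321 = -326)
m(X) = 0
l(n) = √n (l(n) = √(n + 0) = √n)
H(l(-6))*A = √(-6)*(-326) = (I*√6)*(-326) = -326*I*√6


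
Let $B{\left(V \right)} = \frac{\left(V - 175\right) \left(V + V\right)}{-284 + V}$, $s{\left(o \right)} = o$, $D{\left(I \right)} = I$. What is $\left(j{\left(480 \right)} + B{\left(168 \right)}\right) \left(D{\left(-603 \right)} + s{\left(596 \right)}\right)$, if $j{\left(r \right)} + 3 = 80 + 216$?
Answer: $- \frac{63595}{29} \approx -2192.9$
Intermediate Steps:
$j{\left(r \right)} = 293$ ($j{\left(r \right)} = -3 + \left(80 + 216\right) = -3 + 296 = 293$)
$B{\left(V \right)} = \frac{2 V \left(-175 + V\right)}{-284 + V}$ ($B{\left(V \right)} = \frac{\left(-175 + V\right) 2 V}{-284 + V} = \frac{2 V \left(-175 + V\right)}{-284 + V}$)
$\left(j{\left(480 \right)} + B{\left(168 \right)}\right) \left(D{\left(-603 \right)} + s{\left(596 \right)}\right) = \left(293 + 2 \cdot 168 \frac{1}{-284 + 168} \left(-175 + 168\right)\right) \left(-603 + 596\right) = \left(293 + 2 \cdot 168 \frac{1}{-116} \left(-7\right)\right) \left(-7\right) = \left(293 + 2 \cdot 168 \left(- \frac{1}{116}\right) \left(-7\right)\right) \left(-7\right) = \left(293 + \frac{588}{29}\right) \left(-7\right) = \frac{9085}{29} \left(-7\right) = - \frac{63595}{29}$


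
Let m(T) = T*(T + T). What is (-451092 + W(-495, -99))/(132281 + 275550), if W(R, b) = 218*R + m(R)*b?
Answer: -49073952/407831 ≈ -120.33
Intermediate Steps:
m(T) = 2*T² (m(T) = T*(2*T) = 2*T²)
W(R, b) = 218*R + 2*b*R² (W(R, b) = 218*R + (2*R²)*b = 218*R + 2*b*R²)
(-451092 + W(-495, -99))/(132281 + 275550) = (-451092 + 2*(-495)*(109 - 495*(-99)))/(132281 + 275550) = (-451092 + 2*(-495)*(109 + 49005))/407831 = (-451092 + 2*(-495)*49114)*(1/407831) = (-451092 - 48622860)*(1/407831) = -49073952*1/407831 = -49073952/407831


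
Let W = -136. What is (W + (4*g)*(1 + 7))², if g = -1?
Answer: 28224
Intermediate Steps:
(W + (4*g)*(1 + 7))² = (-136 + (4*(-1))*(1 + 7))² = (-136 - 4*8)² = (-136 - 32)² = (-168)² = 28224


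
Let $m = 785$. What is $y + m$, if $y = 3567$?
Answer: $4352$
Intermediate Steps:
$y + m = 3567 + 785 = 4352$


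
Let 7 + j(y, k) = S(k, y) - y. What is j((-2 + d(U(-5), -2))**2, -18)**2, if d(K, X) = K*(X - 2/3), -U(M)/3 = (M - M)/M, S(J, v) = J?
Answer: 841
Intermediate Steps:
U(M) = 0 (U(M) = -3*(M - M)/M = -0/M = -3*0 = 0)
d(K, X) = K*(-2/3 + X) (d(K, X) = K*(X - 2*1/3) = K*(X - 2/3) = K*(-2/3 + X))
j(y, k) = -7 + k - y (j(y, k) = -7 + (k - y) = -7 + k - y)
j((-2 + d(U(-5), -2))**2, -18)**2 = (-7 - 18 - (-2 + (1/3)*0*(-2 + 3*(-2)))**2)**2 = (-7 - 18 - (-2 + (1/3)*0*(-2 - 6))**2)**2 = (-7 - 18 - (-2 + (1/3)*0*(-8))**2)**2 = (-7 - 18 - (-2 + 0)**2)**2 = (-7 - 18 - 1*(-2)**2)**2 = (-7 - 18 - 1*4)**2 = (-7 - 18 - 4)**2 = (-29)**2 = 841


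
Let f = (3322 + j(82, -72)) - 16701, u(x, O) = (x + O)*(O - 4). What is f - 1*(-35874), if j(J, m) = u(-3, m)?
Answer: 28195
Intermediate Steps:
u(x, O) = (-4 + O)*(O + x) (u(x, O) = (O + x)*(-4 + O) = (-4 + O)*(O + x))
j(J, m) = 12 + m**2 - 7*m (j(J, m) = m**2 - 4*m - 4*(-3) + m*(-3) = m**2 - 4*m + 12 - 3*m = 12 + m**2 - 7*m)
f = -7679 (f = (3322 + (12 + (-72)**2 - 7*(-72))) - 16701 = (3322 + (12 + 5184 + 504)) - 16701 = (3322 + 5700) - 16701 = 9022 - 16701 = -7679)
f - 1*(-35874) = -7679 - 1*(-35874) = -7679 + 35874 = 28195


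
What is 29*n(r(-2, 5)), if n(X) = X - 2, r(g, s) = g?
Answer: -116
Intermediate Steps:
n(X) = -2 + X
29*n(r(-2, 5)) = 29*(-2 - 2) = 29*(-4) = -116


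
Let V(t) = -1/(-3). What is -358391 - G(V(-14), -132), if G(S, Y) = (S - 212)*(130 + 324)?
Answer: -786883/3 ≈ -2.6229e+5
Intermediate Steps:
V(t) = 1/3 (V(t) = -1*(-1/3) = 1/3)
G(S, Y) = -96248 + 454*S (G(S, Y) = (-212 + S)*454 = -96248 + 454*S)
-358391 - G(V(-14), -132) = -358391 - (-96248 + 454*(1/3)) = -358391 - (-96248 + 454/3) = -358391 - 1*(-288290/3) = -358391 + 288290/3 = -786883/3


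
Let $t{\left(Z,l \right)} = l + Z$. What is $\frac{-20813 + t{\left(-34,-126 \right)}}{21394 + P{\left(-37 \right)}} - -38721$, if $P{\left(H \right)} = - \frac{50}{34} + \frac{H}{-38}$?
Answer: $\frac{535118531805}{13820203} \approx 38720.0$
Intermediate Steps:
$t{\left(Z,l \right)} = Z + l$
$P{\left(H \right)} = - \frac{25}{17} - \frac{H}{38}$ ($P{\left(H \right)} = \left(-50\right) \frac{1}{34} + H \left(- \frac{1}{38}\right) = - \frac{25}{17} - \frac{H}{38}$)
$\frac{-20813 + t{\left(-34,-126 \right)}}{21394 + P{\left(-37 \right)}} - -38721 = \frac{-20813 - 160}{21394 - \frac{321}{646}} - -38721 = \frac{-20813 - 160}{21394 + \left(- \frac{25}{17} + \frac{37}{38}\right)} + 38721 = - \frac{20973}{21394 - \frac{321}{646}} + 38721 = - \frac{20973}{\frac{13820203}{646}} + 38721 = \left(-20973\right) \frac{646}{13820203} + 38721 = - \frac{13548558}{13820203} + 38721 = \frac{535118531805}{13820203}$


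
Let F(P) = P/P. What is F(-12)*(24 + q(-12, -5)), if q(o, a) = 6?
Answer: 30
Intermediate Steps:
F(P) = 1
F(-12)*(24 + q(-12, -5)) = 1*(24 + 6) = 1*30 = 30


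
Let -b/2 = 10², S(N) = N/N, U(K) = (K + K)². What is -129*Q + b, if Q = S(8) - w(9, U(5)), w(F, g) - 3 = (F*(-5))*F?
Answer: -52187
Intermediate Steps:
U(K) = 4*K² (U(K) = (2*K)² = 4*K²)
S(N) = 1
w(F, g) = 3 - 5*F² (w(F, g) = 3 + (F*(-5))*F = 3 + (-5*F)*F = 3 - 5*F²)
Q = 403 (Q = 1 - (3 - 5*9²) = 1 - (3 - 5*81) = 1 - (3 - 405) = 1 - 1*(-402) = 1 + 402 = 403)
b = -200 (b = -2*10² = -2*100 = -200)
-129*Q + b = -129*403 - 200 = -51987 - 200 = -52187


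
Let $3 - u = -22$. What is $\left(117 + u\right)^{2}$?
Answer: $20164$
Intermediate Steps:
$u = 25$ ($u = 3 - -22 = 3 + 22 = 25$)
$\left(117 + u\right)^{2} = \left(117 + 25\right)^{2} = 142^{2} = 20164$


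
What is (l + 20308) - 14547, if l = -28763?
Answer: -23002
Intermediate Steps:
(l + 20308) - 14547 = (-28763 + 20308) - 14547 = -8455 - 14547 = -23002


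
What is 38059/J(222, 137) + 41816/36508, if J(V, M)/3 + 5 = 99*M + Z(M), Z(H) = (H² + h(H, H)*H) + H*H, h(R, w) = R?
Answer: 2538470623/1912973565 ≈ 1.3270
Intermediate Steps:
Z(H) = 3*H² (Z(H) = (H² + H*H) + H*H = (H² + H²) + H² = 2*H² + H² = 3*H²)
J(V, M) = -15 + 9*M² + 297*M (J(V, M) = -15 + 3*(99*M + 3*M²) = -15 + 3*(3*M² + 99*M) = -15 + (9*M² + 297*M) = -15 + 9*M² + 297*M)
38059/J(222, 137) + 41816/36508 = 38059/(-15 + 9*137² + 297*137) + 41816/36508 = 38059/(-15 + 9*18769 + 40689) + 41816*(1/36508) = 38059/(-15 + 168921 + 40689) + 10454/9127 = 38059/209595 + 10454/9127 = 2538470623/1912973565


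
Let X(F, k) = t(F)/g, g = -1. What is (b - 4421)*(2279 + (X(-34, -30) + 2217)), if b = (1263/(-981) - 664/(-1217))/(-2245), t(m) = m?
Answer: -1192839746115452/59561197 ≈ -2.0027e+7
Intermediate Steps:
X(F, k) = -F (X(F, k) = F/(-1) = F*(-1) = -F)
b = 295229/893417955 (b = (1263*(-1/981) - 664*(-1/1217))*(-1/2245) = (-421/327 + 664/1217)*(-1/2245) = -295229/397959*(-1/2245) = 295229/893417955 ≈ 0.00033045)
(b - 4421)*(2279 + (X(-34, -30) + 2217)) = (295229/893417955 - 4421)*(2279 + (-1*(-34) + 2217)) = -3949800483826*(2279 + (34 + 2217))/893417955 = -3949800483826*(2279 + 2251)/893417955 = -3949800483826/893417955*4530 = -1192839746115452/59561197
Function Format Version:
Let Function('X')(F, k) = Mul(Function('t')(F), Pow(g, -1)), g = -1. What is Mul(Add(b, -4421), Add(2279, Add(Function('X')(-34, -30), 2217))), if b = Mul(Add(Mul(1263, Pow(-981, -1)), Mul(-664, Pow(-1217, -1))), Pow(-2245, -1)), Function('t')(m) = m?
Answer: Rational(-1192839746115452, 59561197) ≈ -2.0027e+7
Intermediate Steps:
Function('X')(F, k) = Mul(-1, F) (Function('X')(F, k) = Mul(F, Pow(-1, -1)) = Mul(F, -1) = Mul(-1, F))
b = Rational(295229, 893417955) (b = Mul(Add(Mul(1263, Rational(-1, 981)), Mul(-664, Rational(-1, 1217))), Rational(-1, 2245)) = Mul(Add(Rational(-421, 327), Rational(664, 1217)), Rational(-1, 2245)) = Mul(Rational(-295229, 397959), Rational(-1, 2245)) = Rational(295229, 893417955) ≈ 0.00033045)
Mul(Add(b, -4421), Add(2279, Add(Function('X')(-34, -30), 2217))) = Mul(Add(Rational(295229, 893417955), -4421), Add(2279, Add(Mul(-1, -34), 2217))) = Mul(Rational(-3949800483826, 893417955), Add(2279, Add(34, 2217))) = Mul(Rational(-3949800483826, 893417955), Add(2279, 2251)) = Mul(Rational(-3949800483826, 893417955), 4530) = Rational(-1192839746115452, 59561197)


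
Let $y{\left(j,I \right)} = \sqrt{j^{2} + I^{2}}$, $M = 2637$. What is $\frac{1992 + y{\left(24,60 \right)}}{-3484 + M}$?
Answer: $- \frac{1992}{847} - \frac{12 \sqrt{29}}{847} \approx -2.4281$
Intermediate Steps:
$y{\left(j,I \right)} = \sqrt{I^{2} + j^{2}}$
$\frac{1992 + y{\left(24,60 \right)}}{-3484 + M} = \frac{1992 + \sqrt{60^{2} + 24^{2}}}{-3484 + 2637} = \frac{1992 + \sqrt{3600 + 576}}{-847} = \left(1992 + \sqrt{4176}\right) \left(- \frac{1}{847}\right) = \left(1992 + 12 \sqrt{29}\right) \left(- \frac{1}{847}\right) = - \frac{1992}{847} - \frac{12 \sqrt{29}}{847}$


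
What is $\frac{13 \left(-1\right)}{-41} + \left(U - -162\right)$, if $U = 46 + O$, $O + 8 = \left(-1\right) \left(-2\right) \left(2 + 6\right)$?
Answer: $\frac{8869}{41} \approx 216.32$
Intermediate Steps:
$O = 8$ ($O = -8 + \left(-1\right) \left(-2\right) \left(2 + 6\right) = -8 + 2 \cdot 8 = -8 + 16 = 8$)
$U = 54$ ($U = 46 + 8 = 54$)
$\frac{13 \left(-1\right)}{-41} + \left(U - -162\right) = \frac{13 \left(-1\right)}{-41} + \left(54 - -162\right) = \left(- \frac{1}{41}\right) \left(-13\right) + \left(54 + 162\right) = \frac{13}{41} + 216 = \frac{8869}{41}$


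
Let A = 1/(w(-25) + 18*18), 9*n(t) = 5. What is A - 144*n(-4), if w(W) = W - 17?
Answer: -22559/282 ≈ -79.996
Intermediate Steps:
w(W) = -17 + W
n(t) = 5/9 (n(t) = (1/9)*5 = 5/9)
A = 1/282 (A = 1/((-17 - 25) + 18*18) = 1/(-42 + 324) = 1/282 ≈ 0.0035461)
A - 144*n(-4) = 1/282 - 144*5/9 = 1/282 - 80 = -22559/282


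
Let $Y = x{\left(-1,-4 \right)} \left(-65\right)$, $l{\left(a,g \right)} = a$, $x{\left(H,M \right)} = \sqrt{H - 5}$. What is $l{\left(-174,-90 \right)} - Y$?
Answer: $-174 + 65 i \sqrt{6} \approx -174.0 + 159.22 i$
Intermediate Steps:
$x{\left(H,M \right)} = \sqrt{-5 + H}$
$Y = - 65 i \sqrt{6}$ ($Y = \sqrt{-5 - 1} \left(-65\right) = \sqrt{-6} \left(-65\right) = i \sqrt{6} \left(-65\right) = - 65 i \sqrt{6} \approx - 159.22 i$)
$l{\left(-174,-90 \right)} - Y = -174 - - 65 i \sqrt{6} = -174 + 65 i \sqrt{6}$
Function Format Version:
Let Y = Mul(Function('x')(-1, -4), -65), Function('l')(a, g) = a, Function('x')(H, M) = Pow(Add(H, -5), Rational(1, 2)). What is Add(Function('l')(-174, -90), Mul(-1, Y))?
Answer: Add(-174, Mul(65, I, Pow(6, Rational(1, 2)))) ≈ Add(-174.00, Mul(159.22, I))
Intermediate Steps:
Function('x')(H, M) = Pow(Add(-5, H), Rational(1, 2))
Y = Mul(-65, I, Pow(6, Rational(1, 2))) (Y = Mul(Pow(Add(-5, -1), Rational(1, 2)), -65) = Mul(Pow(-6, Rational(1, 2)), -65) = Mul(Mul(I, Pow(6, Rational(1, 2))), -65) = Mul(-65, I, Pow(6, Rational(1, 2))) ≈ Mul(-159.22, I))
Add(Function('l')(-174, -90), Mul(-1, Y)) = Add(-174, Mul(-1, Mul(-65, I, Pow(6, Rational(1, 2))))) = Add(-174, Mul(65, I, Pow(6, Rational(1, 2))))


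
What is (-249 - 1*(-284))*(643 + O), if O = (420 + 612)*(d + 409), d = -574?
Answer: -5937295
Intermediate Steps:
O = -170280 (O = (420 + 612)*(-574 + 409) = 1032*(-165) = -170280)
(-249 - 1*(-284))*(643 + O) = (-249 - 1*(-284))*(643 - 170280) = (-249 + 284)*(-169637) = 35*(-169637) = -5937295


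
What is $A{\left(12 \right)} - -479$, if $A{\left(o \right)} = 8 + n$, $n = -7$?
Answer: $480$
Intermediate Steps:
$A{\left(o \right)} = 1$ ($A{\left(o \right)} = 8 - 7 = 1$)
$A{\left(12 \right)} - -479 = 1 - -479 = 1 + 479 = 480$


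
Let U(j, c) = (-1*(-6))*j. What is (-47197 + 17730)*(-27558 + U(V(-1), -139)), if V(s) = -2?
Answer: 812405190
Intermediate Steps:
U(j, c) = 6*j
(-47197 + 17730)*(-27558 + U(V(-1), -139)) = (-47197 + 17730)*(-27558 + 6*(-2)) = -29467*(-27558 - 12) = -29467*(-27570) = 812405190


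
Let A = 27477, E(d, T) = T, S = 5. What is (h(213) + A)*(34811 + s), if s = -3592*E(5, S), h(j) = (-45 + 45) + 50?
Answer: 463857477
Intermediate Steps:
h(j) = 50 (h(j) = 0 + 50 = 50)
s = -17960 (s = -3592*5 = -17960)
(h(213) + A)*(34811 + s) = (50 + 27477)*(34811 - 17960) = 27527*16851 = 463857477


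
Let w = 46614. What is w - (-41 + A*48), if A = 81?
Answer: 42767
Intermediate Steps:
w - (-41 + A*48) = 46614 - (-41 + 81*48) = 46614 - (-41 + 3888) = 46614 - 1*3847 = 46614 - 3847 = 42767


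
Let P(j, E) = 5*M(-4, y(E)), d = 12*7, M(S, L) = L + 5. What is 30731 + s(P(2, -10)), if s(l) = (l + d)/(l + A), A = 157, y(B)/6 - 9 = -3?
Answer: 11124911/362 ≈ 30732.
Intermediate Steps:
y(B) = 36 (y(B) = 54 + 6*(-3) = 54 - 18 = 36)
M(S, L) = 5 + L
d = 84
P(j, E) = 205 (P(j, E) = 5*(5 + 36) = 5*41 = 205)
s(l) = (84 + l)/(157 + l) (s(l) = (l + 84)/(l + 157) = (84 + l)/(157 + l))
30731 + s(P(2, -10)) = 30731 + (84 + 205)/(157 + 205) = 30731 + 289/362 = 11124911/362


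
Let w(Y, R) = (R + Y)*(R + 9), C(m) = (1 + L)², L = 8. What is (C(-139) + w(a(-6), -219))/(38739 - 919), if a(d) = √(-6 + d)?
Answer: 46071/37820 - 21*I*√3/1891 ≈ 1.2182 - 0.019235*I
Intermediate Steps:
C(m) = 81 (C(m) = (1 + 8)² = 9² = 81)
w(Y, R) = (9 + R)*(R + Y) (w(Y, R) = (R + Y)*(9 + R) = (9 + R)*(R + Y))
(C(-139) + w(a(-6), -219))/(38739 - 919) = (81 + ((-219)² + 9*(-219) + 9*√(-6 - 6) - 219*√(-6 - 6)))/(38739 - 919) = (81 + (47961 - 1971 + 9*√(-12) - 438*I*√3))/37820 = (81 + (47961 - 1971 + 9*(2*I*√3) - 438*I*√3))*(1/37820) = (81 + (47961 - 1971 + 18*I*√3 - 438*I*√3))*(1/37820) = (81 + (45990 - 420*I*√3))*(1/37820) = (46071 - 420*I*√3)*(1/37820) = 46071/37820 - 21*I*√3/1891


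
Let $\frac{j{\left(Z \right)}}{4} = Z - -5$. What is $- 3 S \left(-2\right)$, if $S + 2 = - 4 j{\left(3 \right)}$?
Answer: $-780$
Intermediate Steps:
$j{\left(Z \right)} = 20 + 4 Z$ ($j{\left(Z \right)} = 4 \left(Z - -5\right) = 4 \left(Z + 5\right) = 4 \left(5 + Z\right) = 20 + 4 Z$)
$S = -130$ ($S = -2 - 4 \left(20 + 4 \cdot 3\right) = -2 - 4 \left(20 + 12\right) = -2 - 128 = -130$)
$- 3 S \left(-2\right) = \left(-3\right) \left(-130\right) \left(-2\right) = 390 \left(-2\right) = -780$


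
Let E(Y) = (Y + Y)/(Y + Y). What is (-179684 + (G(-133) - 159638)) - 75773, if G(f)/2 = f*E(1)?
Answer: -415361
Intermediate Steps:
E(Y) = 1 (E(Y) = (2*Y)/((2*Y)) = (2*Y)*(1/(2*Y)) = 1)
G(f) = 2*f (G(f) = 2*(f*1) = 2*f)
(-179684 + (G(-133) - 159638)) - 75773 = (-179684 + (2*(-133) - 159638)) - 75773 = (-179684 + (-266 - 159638)) - 75773 = (-179684 - 159904) - 75773 = -339588 - 75773 = -415361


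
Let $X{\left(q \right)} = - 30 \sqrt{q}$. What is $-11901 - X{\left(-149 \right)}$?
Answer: $-11901 + 30 i \sqrt{149} \approx -11901.0 + 366.2 i$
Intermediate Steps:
$-11901 - X{\left(-149 \right)} = -11901 - - 30 \sqrt{-149} = -11901 - - 30 i \sqrt{149} = -11901 + 30 i \sqrt{149}$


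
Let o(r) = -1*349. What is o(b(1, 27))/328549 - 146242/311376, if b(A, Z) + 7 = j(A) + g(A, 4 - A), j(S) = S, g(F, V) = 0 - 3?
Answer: -1852166657/3934702824 ≈ -0.47073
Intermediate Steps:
g(F, V) = -3
b(A, Z) = -10 + A (b(A, Z) = -7 + (A - 3) = -7 + (-3 + A) = -10 + A)
o(r) = -349
o(b(1, 27))/328549 - 146242/311376 = -349/328549 - 146242/311376 = -349*1/328549 - 146242*1/311376 = -349/328549 - 73121/155688 = -1852166657/3934702824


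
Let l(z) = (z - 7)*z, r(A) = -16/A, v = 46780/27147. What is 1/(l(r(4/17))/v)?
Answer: 2339/6922485 ≈ 0.00033788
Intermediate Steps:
v = 46780/27147 (v = 46780*(1/27147) = 46780/27147 ≈ 1.7232)
l(z) = z*(-7 + z) (l(z) = (-7 + z)*z = z*(-7 + z))
1/(l(r(4/17))/v) = 1/(((-16/(4/17))*(-7 - 16/(4/17)))/(46780/27147)) = 1/(((-16/(4*(1/17)))*(-7 - 16/(4*(1/17))))*(27147/46780)) = 1/(((-16/4/17)*(-7 - 16/4/17))*(27147/46780)) = 1/(((-16*17/4)*(-7 - 16*17/4))*(27147/46780)) = 1/(-68*(-7 - 68)*(27147/46780)) = 1/(-68*(-75)*(27147/46780)) = 1/(5100*(27147/46780)) = 1/(6922485/2339) = 2339/6922485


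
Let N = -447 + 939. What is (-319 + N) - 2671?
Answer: -2498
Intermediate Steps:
N = 492
(-319 + N) - 2671 = (-319 + 492) - 2671 = 173 - 2671 = -2498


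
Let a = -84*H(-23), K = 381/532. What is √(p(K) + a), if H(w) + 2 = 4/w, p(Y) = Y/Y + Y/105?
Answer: √171817870485/30590 ≈ 13.550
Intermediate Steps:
K = 381/532 (K = 381*(1/532) = 381/532 ≈ 0.71617)
p(Y) = 1 + Y/105 (p(Y) = 1 + Y*(1/105) = 1 + Y/105)
H(w) = -2 + 4/w
a = 4200/23 (a = -84*(-2 + 4/(-23)) = -84*(-2 + 4*(-1/23)) = -84*(-2 - 4/23) = -84*(-50/23) = 4200/23 ≈ 182.61)
√(p(K) + a) = √((1 + (1/105)*(381/532)) + 4200/23) = √((1 + 127/18620) + 4200/23) = √(18747/18620 + 4200/23) = √(78635181/428260) = √171817870485/30590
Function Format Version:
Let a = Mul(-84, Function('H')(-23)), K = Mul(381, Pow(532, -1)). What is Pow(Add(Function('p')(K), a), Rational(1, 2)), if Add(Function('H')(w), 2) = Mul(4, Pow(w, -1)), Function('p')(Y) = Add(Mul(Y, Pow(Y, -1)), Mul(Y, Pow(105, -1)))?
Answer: Mul(Rational(1, 30590), Pow(171817870485, Rational(1, 2))) ≈ 13.550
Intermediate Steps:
K = Rational(381, 532) (K = Mul(381, Rational(1, 532)) = Rational(381, 532) ≈ 0.71617)
Function('p')(Y) = Add(1, Mul(Rational(1, 105), Y)) (Function('p')(Y) = Add(1, Mul(Y, Rational(1, 105))) = Add(1, Mul(Rational(1, 105), Y)))
Function('H')(w) = Add(-2, Mul(4, Pow(w, -1)))
a = Rational(4200, 23) (a = Mul(-84, Add(-2, Mul(4, Pow(-23, -1)))) = Mul(-84, Add(-2, Mul(4, Rational(-1, 23)))) = Mul(-84, Add(-2, Rational(-4, 23))) = Mul(-84, Rational(-50, 23)) = Rational(4200, 23) ≈ 182.61)
Pow(Add(Function('p')(K), a), Rational(1, 2)) = Pow(Add(Add(1, Mul(Rational(1, 105), Rational(381, 532))), Rational(4200, 23)), Rational(1, 2)) = Pow(Add(Add(1, Rational(127, 18620)), Rational(4200, 23)), Rational(1, 2)) = Pow(Add(Rational(18747, 18620), Rational(4200, 23)), Rational(1, 2)) = Pow(Rational(78635181, 428260), Rational(1, 2)) = Mul(Rational(1, 30590), Pow(171817870485, Rational(1, 2)))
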